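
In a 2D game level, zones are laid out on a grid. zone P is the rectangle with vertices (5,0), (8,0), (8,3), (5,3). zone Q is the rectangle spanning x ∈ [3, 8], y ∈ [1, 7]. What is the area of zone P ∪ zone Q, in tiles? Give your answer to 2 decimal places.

33.00

By inclusion–exclusion:
Individual areas: |zone P| = 9, |zone Q| = 30.
|zone P∩zone Q|: x∈[5,8], y∈[1,3] → 3·2 = 6.
|zone P ∪ zone Q| = 39 − 6 = 33.00.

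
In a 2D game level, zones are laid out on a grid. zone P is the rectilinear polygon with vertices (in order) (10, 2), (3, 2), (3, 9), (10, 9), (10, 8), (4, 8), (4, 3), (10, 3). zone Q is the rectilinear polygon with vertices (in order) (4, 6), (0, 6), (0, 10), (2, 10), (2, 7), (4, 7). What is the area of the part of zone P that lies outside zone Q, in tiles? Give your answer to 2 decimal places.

18.00

|zone P| = 19, |zone P∩zone Q| = 1.
|zone P ∖ zone Q| = |zone P| − |zone P∩zone Q| = 19 − 1 = 18.00.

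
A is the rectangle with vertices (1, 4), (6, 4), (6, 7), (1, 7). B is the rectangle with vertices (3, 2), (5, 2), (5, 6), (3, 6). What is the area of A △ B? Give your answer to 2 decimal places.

|A∩B|: x∈[3,5], y∈[4,6] → 2·2 = 4.
|A △ B| = |A| + |B| − 2·|A∩B| = 15 + 8 − 8 = 15.00.

15.00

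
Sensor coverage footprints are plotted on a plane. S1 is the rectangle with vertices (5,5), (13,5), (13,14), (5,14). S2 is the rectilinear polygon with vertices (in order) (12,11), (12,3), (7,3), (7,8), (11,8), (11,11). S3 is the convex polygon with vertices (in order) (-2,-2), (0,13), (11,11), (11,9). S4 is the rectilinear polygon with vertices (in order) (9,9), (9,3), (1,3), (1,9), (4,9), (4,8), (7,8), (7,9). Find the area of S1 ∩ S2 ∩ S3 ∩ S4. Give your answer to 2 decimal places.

The intersection is the polygon with vertices (9,8), (9,7.308), (7,5.615), (7,8).
By the shoelace formula its area is 3.08.

3.08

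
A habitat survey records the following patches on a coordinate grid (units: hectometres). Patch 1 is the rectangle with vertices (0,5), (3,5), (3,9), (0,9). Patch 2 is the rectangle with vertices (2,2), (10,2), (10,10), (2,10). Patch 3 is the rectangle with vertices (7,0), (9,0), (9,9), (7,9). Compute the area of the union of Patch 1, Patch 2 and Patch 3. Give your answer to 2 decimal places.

76.00

By inclusion–exclusion:
Individual areas: |Patch 1| = 12, |Patch 2| = 64, |Patch 3| = 18.
|Patch 1∩Patch 2|: x∈[2,3], y∈[5,9] → 1·4 = 4.
|Patch 1∩Patch 3| = 0 (no overlap).
|Patch 2∩Patch 3|: x∈[7,9], y∈[2,9] → 2·7 = 14.
|Patch 1∩Patch 2∩Patch 3| = 0.
|Patch 1 ∪ Patch 2 ∪ Patch 3| = 94 − 18 + 0 = 76.00.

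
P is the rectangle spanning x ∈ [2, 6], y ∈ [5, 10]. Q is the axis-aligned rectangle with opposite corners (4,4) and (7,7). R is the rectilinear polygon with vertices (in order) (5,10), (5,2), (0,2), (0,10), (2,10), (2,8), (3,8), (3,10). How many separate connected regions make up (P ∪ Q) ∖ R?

(P ∪ Q) ∖ R splits into 2 disjoint pieces (area 2, area 9).

2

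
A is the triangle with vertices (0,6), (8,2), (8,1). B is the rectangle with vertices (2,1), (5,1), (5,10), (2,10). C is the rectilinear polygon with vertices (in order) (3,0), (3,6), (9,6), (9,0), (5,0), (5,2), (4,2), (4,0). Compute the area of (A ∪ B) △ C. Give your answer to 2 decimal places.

|A ∪ B| = 29.6875.
|(A ∪ B) ∩ C| = 11.4375.
|(A ∪ B) △ C| = 29.6875 + 34 − 22.875 = 40.81.

40.81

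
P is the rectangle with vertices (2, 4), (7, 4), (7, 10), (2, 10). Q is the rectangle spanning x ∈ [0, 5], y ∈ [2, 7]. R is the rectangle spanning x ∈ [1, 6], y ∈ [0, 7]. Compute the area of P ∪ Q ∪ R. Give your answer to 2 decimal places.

By inclusion–exclusion:
Individual areas: |P| = 30, |Q| = 25, |R| = 35.
|P∩Q|: x∈[2,5], y∈[4,7] → 3·3 = 9.
|P∩R|: x∈[2,6], y∈[4,7] → 4·3 = 12.
|Q∩R|: x∈[1,5], y∈[2,7] → 4·5 = 20.
|P∩Q∩R| = 9.
|P ∪ Q ∪ R| = 90 − 41 + 9 = 58.00.

58.00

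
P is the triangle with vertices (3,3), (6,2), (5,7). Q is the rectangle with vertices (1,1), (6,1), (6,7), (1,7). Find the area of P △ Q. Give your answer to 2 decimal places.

|P| = 7, |Q| = 30, |P∩Q| = 7.
|P △ Q| = |P| + |Q| − 2·|P∩Q| = 7 + 30 − 14 = 23.00.

23.00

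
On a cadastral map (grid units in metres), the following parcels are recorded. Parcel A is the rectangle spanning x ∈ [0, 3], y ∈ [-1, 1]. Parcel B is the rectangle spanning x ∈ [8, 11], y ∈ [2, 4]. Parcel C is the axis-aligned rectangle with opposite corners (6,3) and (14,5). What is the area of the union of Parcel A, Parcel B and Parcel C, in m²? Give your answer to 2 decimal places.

25.00

By inclusion–exclusion:
Individual areas: |Parcel A| = 6, |Parcel B| = 6, |Parcel C| = 16.
|Parcel A∩Parcel B| = 0 (no overlap).
|Parcel A∩Parcel C| = 0 (no overlap).
|Parcel B∩Parcel C|: x∈[8,11], y∈[3,4] → 3·1 = 3.
|Parcel A∩Parcel B∩Parcel C| = 0.
|Parcel A ∪ Parcel B ∪ Parcel C| = 28 − 3 + 0 = 25.00.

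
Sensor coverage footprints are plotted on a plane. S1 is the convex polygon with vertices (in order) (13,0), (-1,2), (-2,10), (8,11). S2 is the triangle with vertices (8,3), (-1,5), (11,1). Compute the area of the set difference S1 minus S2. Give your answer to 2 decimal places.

|S1| = 112.5, |S1∩S2| = 6.
|S1 ∖ S2| = |S1| − |S1∩S2| = 112.5 − 6 = 106.50.

106.50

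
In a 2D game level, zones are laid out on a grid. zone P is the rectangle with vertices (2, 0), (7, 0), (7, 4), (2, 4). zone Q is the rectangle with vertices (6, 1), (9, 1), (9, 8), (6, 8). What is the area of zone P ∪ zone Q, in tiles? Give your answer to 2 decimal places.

38.00

By inclusion–exclusion:
Individual areas: |zone P| = 20, |zone Q| = 21.
|zone P∩zone Q|: x∈[6,7], y∈[1,4] → 1·3 = 3.
|zone P ∪ zone Q| = 41 − 3 = 38.00.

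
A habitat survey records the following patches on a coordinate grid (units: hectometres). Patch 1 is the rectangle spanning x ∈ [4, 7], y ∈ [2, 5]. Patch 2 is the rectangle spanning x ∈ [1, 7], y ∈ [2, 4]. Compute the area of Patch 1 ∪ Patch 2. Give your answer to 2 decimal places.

By inclusion–exclusion:
Individual areas: |Patch 1| = 9, |Patch 2| = 12.
|Patch 1∩Patch 2|: x∈[4,7], y∈[2,4] → 3·2 = 6.
|Patch 1 ∪ Patch 2| = 21 − 6 = 15.00.

15.00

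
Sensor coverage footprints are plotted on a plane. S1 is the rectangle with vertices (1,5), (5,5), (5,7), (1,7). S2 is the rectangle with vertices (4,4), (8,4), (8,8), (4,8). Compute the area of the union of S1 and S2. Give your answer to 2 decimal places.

22.00

By inclusion–exclusion:
Individual areas: |S1| = 8, |S2| = 16.
|S1∩S2|: x∈[4,5], y∈[5,7] → 1·2 = 2.
|S1 ∪ S2| = 24 − 2 = 22.00.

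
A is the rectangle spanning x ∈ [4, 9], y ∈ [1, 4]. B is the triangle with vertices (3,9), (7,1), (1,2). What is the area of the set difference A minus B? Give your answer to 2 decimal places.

|A| = 15, |A∩B| = 6.
|A ∖ B| = |A| − |A∩B| = 15 − 6 = 9.00.

9.00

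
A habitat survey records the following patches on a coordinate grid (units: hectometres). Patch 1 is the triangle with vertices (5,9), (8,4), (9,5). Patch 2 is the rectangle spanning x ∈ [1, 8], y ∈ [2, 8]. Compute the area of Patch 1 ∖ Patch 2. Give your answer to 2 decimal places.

|Patch 1| = 4, |Patch 1∩Patch 2| = 2.8.
|Patch 1 ∖ Patch 2| = |Patch 1| − |Patch 1∩Patch 2| = 4 − 2.8 = 1.20.

1.20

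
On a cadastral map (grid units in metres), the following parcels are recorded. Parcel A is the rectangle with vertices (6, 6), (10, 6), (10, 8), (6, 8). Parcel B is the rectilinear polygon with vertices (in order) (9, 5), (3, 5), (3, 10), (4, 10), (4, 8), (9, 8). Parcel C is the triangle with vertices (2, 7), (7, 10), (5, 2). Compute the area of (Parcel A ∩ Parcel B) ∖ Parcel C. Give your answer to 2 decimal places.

5.50

|Parcel A ∩ Parcel B| = 6.
|(Parcel A ∩ Parcel B) ∩ Parcel C| = 0.5.
|(Parcel A ∩ Parcel B) ∖ Parcel C| = 6 − 0.5 = 5.50.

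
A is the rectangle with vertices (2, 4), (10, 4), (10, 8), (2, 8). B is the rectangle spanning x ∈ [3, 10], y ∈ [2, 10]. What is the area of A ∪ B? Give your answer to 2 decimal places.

60.00

By inclusion–exclusion:
Individual areas: |A| = 32, |B| = 56.
|A∩B|: x∈[3,10], y∈[4,8] → 7·4 = 28.
|A ∪ B| = 88 − 28 = 60.00.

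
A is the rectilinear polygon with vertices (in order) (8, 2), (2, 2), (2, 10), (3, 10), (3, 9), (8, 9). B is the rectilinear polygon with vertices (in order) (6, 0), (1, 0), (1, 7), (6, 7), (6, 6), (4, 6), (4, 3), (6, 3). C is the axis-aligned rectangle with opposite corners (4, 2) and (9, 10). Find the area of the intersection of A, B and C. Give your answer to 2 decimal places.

4.00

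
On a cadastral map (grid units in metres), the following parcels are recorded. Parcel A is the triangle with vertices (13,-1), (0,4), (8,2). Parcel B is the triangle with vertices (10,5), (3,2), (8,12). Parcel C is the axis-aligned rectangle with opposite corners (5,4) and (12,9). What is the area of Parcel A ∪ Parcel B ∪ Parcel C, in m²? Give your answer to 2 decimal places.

By inclusion–exclusion:
Individual areas: |Parcel A| = 7, |Parcel B| = 27.5, |Parcel C| = 35.
|Parcel A∩Parcel B| = 0.514.
|Parcel A∩Parcel C| = 0.
|Parcel B∩Parcel C| = 19.2976.
|Parcel A∩Parcel B∩Parcel C| = 0.
|Parcel A ∪ Parcel B ∪ Parcel C| = 69.5 − 19.8116 + 0 = 49.69.

49.69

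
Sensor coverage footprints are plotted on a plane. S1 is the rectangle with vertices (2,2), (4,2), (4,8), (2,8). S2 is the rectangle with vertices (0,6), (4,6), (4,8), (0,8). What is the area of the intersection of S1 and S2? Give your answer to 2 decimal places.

|S1∩S2|: x∈[2,4], y∈[6,8] → 2·2 = 4.

4.00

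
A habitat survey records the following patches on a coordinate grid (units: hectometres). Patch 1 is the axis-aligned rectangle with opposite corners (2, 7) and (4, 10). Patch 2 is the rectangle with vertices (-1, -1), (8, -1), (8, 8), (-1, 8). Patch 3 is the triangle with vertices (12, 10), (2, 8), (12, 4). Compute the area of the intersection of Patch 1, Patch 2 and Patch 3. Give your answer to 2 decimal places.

0.80

The intersection is the polygon with vertices (4,8), (4,7.2), (2,8).
By the shoelace formula its area is 0.80.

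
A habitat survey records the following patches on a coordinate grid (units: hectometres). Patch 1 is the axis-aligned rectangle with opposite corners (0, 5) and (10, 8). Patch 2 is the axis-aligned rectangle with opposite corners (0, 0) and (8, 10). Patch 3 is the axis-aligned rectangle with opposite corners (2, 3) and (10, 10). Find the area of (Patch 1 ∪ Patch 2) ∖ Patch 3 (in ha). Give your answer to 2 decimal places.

|Patch 1 ∪ Patch 2| = 86.
|(Patch 1 ∪ Patch 2) ∩ Patch 3| = 48.
|(Patch 1 ∪ Patch 2) ∖ Patch 3| = 86 − 48 = 38.00.

38.00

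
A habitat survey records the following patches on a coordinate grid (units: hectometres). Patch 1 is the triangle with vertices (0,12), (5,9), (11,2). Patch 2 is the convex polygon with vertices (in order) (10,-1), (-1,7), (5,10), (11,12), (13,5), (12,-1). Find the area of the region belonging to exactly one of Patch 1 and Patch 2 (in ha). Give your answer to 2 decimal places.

|Patch 1| = 8.5, |Patch 2| = 101, |Patch 1∩Patch 2| = 6.4809.
|Patch 1 △ Patch 2| = |Patch 1| + |Patch 2| − 2·|Patch 1∩Patch 2| = 8.5 + 101 − 12.9619 = 96.54.

96.54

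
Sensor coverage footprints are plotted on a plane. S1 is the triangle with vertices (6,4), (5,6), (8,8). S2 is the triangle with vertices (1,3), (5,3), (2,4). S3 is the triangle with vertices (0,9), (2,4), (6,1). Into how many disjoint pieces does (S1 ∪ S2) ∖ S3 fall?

3

(S1 ∪ S2) ∖ S3 splits into 3 disjoint pieces (area 4, area 0.0556, area 1.1667).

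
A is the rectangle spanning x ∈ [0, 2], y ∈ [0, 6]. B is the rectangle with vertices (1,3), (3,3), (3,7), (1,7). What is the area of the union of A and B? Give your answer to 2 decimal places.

17.00

By inclusion–exclusion:
Individual areas: |A| = 12, |B| = 8.
|A∩B|: x∈[1,2], y∈[3,6] → 1·3 = 3.
|A ∪ B| = 20 − 3 = 17.00.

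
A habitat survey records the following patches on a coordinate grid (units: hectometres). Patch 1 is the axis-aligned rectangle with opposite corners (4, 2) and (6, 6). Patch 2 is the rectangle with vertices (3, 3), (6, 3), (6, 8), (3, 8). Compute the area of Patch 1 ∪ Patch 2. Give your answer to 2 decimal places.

17.00

By inclusion–exclusion:
Individual areas: |Patch 1| = 8, |Patch 2| = 15.
|Patch 1∩Patch 2|: x∈[4,6], y∈[3,6] → 2·3 = 6.
|Patch 1 ∪ Patch 2| = 23 − 6 = 17.00.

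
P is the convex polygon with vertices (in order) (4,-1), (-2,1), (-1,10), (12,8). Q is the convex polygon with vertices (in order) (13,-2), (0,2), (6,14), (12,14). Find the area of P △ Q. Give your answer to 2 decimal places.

|P| = 94.5, |Q| = 138, |P∩Q| = 58.1548.
|P △ Q| = |P| + |Q| − 2·|P∩Q| = 94.5 + 138 − 116.3097 = 116.19.

116.19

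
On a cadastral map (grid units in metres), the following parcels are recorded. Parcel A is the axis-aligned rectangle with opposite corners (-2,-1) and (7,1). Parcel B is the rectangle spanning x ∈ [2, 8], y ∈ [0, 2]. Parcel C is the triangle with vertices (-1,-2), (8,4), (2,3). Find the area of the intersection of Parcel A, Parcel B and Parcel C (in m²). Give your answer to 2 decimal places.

The intersection is the polygon with vertices (2,1), (3.5,1), (2,0).
By the shoelace formula its area is 0.75.

0.75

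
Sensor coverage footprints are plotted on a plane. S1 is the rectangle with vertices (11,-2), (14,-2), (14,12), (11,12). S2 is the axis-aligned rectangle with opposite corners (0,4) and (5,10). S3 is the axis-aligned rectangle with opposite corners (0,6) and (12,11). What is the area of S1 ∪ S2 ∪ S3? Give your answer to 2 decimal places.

107.00

By inclusion–exclusion:
Individual areas: |S1| = 42, |S2| = 30, |S3| = 60.
|S1∩S2| = 0 (no overlap).
|S1∩S3|: x∈[11,12], y∈[6,11] → 1·5 = 5.
|S2∩S3|: x∈[0,5], y∈[6,10] → 5·4 = 20.
|S1∩S2∩S3| = 0.
|S1 ∪ S2 ∪ S3| = 132 − 25 + 0 = 107.00.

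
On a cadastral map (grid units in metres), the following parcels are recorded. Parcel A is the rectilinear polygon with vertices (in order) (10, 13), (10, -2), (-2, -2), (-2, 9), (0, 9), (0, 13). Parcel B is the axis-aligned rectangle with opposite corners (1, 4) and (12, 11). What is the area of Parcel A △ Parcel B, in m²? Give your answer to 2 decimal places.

123.00

|Parcel A| = 172, |Parcel B| = 77, |Parcel A∩Parcel B| = 63.
|Parcel A △ Parcel B| = |Parcel A| + |Parcel B| − 2·|Parcel A∩Parcel B| = 172 + 77 − 126 = 123.00.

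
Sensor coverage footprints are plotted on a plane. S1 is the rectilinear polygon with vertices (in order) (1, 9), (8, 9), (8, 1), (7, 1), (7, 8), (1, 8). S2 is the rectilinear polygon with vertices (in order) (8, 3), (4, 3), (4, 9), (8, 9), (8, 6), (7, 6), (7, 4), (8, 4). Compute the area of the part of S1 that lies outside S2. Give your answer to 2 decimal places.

|S1| = 14, |S1∩S2| = 7.
|S1 ∖ S2| = |S1| − |S1∩S2| = 14 − 7 = 7.00.

7.00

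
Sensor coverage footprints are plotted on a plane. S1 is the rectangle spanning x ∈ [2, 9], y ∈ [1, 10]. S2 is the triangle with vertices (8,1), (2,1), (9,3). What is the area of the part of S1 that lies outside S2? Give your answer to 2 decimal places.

57.00

|S1| = 63, |S1∩S2| = 6.
|S1 ∖ S2| = |S1| − |S1∩S2| = 63 − 6 = 57.00.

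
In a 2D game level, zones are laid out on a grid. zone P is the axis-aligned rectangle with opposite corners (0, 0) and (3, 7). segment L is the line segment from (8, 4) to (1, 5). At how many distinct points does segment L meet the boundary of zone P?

The segment meets the boundary at (3,4.714).

1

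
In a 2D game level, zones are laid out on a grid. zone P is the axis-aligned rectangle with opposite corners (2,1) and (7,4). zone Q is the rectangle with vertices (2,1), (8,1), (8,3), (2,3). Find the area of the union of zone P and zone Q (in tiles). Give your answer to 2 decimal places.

By inclusion–exclusion:
Individual areas: |zone P| = 15, |zone Q| = 12.
|zone P∩zone Q|: x∈[2,7], y∈[1,3] → 5·2 = 10.
|zone P ∪ zone Q| = 27 − 10 = 17.00.

17.00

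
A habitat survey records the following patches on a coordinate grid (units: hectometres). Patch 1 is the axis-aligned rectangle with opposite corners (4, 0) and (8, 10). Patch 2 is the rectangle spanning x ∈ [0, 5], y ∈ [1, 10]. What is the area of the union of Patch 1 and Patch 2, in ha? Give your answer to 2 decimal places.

76.00

By inclusion–exclusion:
Individual areas: |Patch 1| = 40, |Patch 2| = 45.
|Patch 1∩Patch 2|: x∈[4,5], y∈[1,10] → 1·9 = 9.
|Patch 1 ∪ Patch 2| = 85 − 9 = 76.00.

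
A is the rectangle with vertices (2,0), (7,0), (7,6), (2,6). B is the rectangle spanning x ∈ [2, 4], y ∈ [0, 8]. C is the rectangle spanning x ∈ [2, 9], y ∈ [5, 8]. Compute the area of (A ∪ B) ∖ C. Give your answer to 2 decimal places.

25.00

|A ∪ B| = 34.
|(A ∪ B) ∩ C| = 9.
|(A ∪ B) ∖ C| = 34 − 9 = 25.00.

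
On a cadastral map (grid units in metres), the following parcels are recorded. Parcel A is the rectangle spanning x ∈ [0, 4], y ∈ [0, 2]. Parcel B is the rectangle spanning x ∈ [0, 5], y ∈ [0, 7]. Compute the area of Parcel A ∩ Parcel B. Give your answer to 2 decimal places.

8.00

|Parcel A∩Parcel B|: x∈[0,4], y∈[0,2] → 4·2 = 8.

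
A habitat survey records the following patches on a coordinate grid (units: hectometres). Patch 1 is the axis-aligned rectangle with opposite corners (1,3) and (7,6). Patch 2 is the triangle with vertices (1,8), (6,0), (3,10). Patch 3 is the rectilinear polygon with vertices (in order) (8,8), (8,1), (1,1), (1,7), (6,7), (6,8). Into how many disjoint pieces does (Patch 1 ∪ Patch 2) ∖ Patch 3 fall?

2

(Patch 1 ∪ Patch 2) ∖ Patch 3 splits into 2 disjoint pieces (area 0.1625, area 5.0375).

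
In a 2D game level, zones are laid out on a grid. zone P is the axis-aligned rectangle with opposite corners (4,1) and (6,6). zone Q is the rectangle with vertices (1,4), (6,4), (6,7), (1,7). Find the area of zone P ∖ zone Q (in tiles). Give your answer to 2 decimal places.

|zone P∩zone Q|: x∈[4,6], y∈[4,6] → 2·2 = 4.
|zone P| = 10.
|zone P ∖ zone Q| = |zone P| − |zone P∩zone Q| = 10 − 4 = 6.00.

6.00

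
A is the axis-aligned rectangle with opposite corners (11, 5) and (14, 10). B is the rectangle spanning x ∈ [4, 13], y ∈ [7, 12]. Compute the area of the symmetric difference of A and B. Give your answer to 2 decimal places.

|A∩B|: x∈[11,13], y∈[7,10] → 2·3 = 6.
|A △ B| = |A| + |B| − 2·|A∩B| = 15 + 45 − 12 = 48.00.

48.00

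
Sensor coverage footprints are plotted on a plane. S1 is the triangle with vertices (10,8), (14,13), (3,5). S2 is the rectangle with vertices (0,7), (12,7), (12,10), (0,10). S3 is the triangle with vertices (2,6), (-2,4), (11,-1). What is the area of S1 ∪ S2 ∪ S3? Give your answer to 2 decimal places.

63.50

By inclusion–exclusion:
Individual areas: |S1| = 11.5, |S2| = 36, |S3| = 23.
|S1∩S2| = 6.9958.
|S1∩S3| = 0.0041.
|S2∩S3| = 0.
|S1∩S2∩S3| = 0.
|S1 ∪ S2 ∪ S3| = 70.5 − 6.9999 + 0 = 63.50.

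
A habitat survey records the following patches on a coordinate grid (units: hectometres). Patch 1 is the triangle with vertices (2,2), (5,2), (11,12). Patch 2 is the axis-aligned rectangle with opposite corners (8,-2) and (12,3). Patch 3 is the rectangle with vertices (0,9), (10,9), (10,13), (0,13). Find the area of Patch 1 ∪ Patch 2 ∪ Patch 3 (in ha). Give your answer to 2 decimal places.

By inclusion–exclusion:
Individual areas: |Patch 1| = 15, |Patch 2| = 20, |Patch 3| = 40.
|Patch 1∩Patch 2| = 0.
|Patch 1∩Patch 3| = 1.0722.
|Patch 2∩Patch 3| = 0 (no overlap).
|Patch 1∩Patch 2∩Patch 3| = 0.
|Patch 1 ∪ Patch 2 ∪ Patch 3| = 75 − 1.0722 + 0 = 73.93.

73.93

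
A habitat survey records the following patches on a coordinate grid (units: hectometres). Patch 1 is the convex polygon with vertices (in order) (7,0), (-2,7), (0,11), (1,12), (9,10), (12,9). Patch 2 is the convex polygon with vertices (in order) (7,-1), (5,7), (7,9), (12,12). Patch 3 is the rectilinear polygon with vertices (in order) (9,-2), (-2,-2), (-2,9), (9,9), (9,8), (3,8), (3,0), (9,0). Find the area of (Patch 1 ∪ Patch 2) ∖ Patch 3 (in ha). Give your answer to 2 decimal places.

|Patch 1 ∪ Patch 2| = 96.0696.
|(Patch 1 ∪ Patch 2) ∩ Patch 3| = 25.0395.
|(Patch 1 ∪ Patch 2) ∖ Patch 3| = 96.0696 − 25.0395 = 71.03.

71.03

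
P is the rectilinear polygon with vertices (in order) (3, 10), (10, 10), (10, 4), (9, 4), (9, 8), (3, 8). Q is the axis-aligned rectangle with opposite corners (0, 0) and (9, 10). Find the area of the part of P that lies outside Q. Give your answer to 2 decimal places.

|P| = 18, |P∩Q| = 12.
|P ∖ Q| = |P| − |P∩Q| = 18 − 12 = 6.00.

6.00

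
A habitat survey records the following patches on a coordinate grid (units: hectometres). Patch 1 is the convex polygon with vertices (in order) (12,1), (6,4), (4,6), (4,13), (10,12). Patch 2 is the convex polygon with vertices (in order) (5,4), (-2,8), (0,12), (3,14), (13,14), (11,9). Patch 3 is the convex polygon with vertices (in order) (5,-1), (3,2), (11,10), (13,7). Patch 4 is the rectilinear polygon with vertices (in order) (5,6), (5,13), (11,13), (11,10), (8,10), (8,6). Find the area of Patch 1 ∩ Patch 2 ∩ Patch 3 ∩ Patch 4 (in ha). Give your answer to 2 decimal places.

The intersection is the polygon with vertices (7.4,6), (7,6), (8,7), (8,6.5).
By the shoelace formula its area is 0.35.

0.35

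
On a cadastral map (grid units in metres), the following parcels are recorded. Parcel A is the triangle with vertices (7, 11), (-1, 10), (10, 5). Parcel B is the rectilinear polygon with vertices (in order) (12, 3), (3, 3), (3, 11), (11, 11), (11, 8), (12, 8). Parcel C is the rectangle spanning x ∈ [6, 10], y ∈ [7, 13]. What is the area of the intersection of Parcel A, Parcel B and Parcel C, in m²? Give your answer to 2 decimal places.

The intersection is the polygon with vertices (9,7), (6,7), (6,10.875), (7,11).
By the shoelace formula its area is 7.94.

7.94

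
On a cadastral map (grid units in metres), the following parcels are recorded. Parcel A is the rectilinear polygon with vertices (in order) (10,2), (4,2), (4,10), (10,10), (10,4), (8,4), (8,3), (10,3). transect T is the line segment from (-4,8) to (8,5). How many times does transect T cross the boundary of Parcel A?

The segment meets the boundary at (4,6).

1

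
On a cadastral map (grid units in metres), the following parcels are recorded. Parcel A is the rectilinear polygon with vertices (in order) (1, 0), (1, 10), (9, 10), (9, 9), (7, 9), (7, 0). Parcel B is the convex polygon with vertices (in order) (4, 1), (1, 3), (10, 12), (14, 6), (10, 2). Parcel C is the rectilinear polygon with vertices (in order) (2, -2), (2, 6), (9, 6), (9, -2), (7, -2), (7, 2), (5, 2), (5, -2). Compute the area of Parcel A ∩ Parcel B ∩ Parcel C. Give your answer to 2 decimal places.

19.58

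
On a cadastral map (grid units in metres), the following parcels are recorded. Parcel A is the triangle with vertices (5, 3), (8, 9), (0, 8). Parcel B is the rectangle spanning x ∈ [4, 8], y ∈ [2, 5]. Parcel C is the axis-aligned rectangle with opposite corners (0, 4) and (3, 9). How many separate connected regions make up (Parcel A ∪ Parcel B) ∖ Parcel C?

1

(Parcel A ∪ Parcel B) ∖ Parcel C is a single connected region.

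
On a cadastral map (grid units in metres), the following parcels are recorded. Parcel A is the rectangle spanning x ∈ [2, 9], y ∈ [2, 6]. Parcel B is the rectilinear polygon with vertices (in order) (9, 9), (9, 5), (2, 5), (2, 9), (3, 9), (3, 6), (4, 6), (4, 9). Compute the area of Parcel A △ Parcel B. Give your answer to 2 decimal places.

39.00

|Parcel A| = 28, |Parcel B| = 25, |Parcel A∩Parcel B| = 7.
|Parcel A △ Parcel B| = |Parcel A| + |Parcel B| − 2·|Parcel A∩Parcel B| = 28 + 25 − 14 = 39.00.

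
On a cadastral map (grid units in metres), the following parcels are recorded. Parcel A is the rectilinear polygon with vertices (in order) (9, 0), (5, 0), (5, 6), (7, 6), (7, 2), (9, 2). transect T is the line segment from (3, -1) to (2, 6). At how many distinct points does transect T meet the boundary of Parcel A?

0

The segment lies entirely outside Parcel A and never meets its boundary.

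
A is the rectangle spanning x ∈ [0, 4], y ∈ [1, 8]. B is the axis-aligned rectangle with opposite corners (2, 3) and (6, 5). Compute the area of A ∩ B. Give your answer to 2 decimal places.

4.00

|A∩B|: x∈[2,4], y∈[3,5] → 2·2 = 4.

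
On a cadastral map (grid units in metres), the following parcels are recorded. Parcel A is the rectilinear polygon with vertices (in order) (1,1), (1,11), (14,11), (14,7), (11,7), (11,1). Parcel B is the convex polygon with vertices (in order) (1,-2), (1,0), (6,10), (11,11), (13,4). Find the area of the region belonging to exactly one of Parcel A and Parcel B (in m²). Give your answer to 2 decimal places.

60.43

|Parcel A| = 112, |Parcel B| = 80.5, |Parcel A∩Parcel B| = 66.0357.
|Parcel A △ Parcel B| = |Parcel A| + |Parcel B| − 2·|Parcel A∩Parcel B| = 112 + 80.5 − 132.0714 = 60.43.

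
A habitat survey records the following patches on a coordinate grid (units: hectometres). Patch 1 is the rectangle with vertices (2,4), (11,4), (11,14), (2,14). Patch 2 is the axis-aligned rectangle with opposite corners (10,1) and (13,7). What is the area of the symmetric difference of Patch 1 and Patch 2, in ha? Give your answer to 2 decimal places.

102.00

|Patch 1∩Patch 2|: x∈[10,11], y∈[4,7] → 1·3 = 3.
|Patch 1 △ Patch 2| = |Patch 1| + |Patch 2| − 2·|Patch 1∩Patch 2| = 90 + 18 − 6 = 102.00.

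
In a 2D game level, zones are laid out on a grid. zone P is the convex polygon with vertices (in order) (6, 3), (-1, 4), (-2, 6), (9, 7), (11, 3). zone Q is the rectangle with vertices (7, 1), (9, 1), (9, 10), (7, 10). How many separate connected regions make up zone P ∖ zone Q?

2

zone P ∖ zone Q splits into 2 disjoint pieces (area 25.1818, area 4).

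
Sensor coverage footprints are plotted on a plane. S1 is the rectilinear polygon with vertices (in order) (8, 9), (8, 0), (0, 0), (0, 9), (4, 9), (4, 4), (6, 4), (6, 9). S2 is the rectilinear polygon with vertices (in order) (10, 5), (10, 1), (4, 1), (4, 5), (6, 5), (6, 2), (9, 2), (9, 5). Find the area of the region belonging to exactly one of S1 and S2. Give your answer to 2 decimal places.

61.00

|S1| = 62, |S2| = 15, |S1∩S2| = 8.
|S1 △ S2| = |S1| + |S2| − 2·|S1∩S2| = 62 + 15 − 16 = 61.00.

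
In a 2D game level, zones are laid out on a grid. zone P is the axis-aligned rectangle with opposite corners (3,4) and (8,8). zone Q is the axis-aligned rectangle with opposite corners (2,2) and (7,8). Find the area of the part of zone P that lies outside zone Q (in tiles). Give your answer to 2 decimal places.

4.00

|zone P∩zone Q|: x∈[3,7], y∈[4,8] → 4·4 = 16.
|zone P| = 20.
|zone P ∖ zone Q| = |zone P| − |zone P∩zone Q| = 20 − 16 = 4.00.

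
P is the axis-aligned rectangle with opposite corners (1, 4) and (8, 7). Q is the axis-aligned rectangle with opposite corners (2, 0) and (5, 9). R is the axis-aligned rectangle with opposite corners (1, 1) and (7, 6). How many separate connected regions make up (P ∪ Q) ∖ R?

(P ∪ Q) ∖ R splits into 2 disjoint pieces (area 15, area 3).

2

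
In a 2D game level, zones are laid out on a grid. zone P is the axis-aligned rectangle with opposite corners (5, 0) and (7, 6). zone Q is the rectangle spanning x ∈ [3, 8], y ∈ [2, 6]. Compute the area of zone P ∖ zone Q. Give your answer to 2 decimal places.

|zone P∩zone Q|: x∈[5,7], y∈[2,6] → 2·4 = 8.
|zone P| = 12.
|zone P ∖ zone Q| = |zone P| − |zone P∩zone Q| = 12 − 8 = 4.00.

4.00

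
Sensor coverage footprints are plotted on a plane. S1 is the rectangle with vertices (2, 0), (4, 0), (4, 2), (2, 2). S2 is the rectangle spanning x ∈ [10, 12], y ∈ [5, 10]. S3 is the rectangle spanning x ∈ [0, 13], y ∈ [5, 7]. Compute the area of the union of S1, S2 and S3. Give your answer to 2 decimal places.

By inclusion–exclusion:
Individual areas: |S1| = 4, |S2| = 10, |S3| = 26.
|S1∩S2| = 0 (no overlap).
|S1∩S3| = 0 (no overlap).
|S2∩S3|: x∈[10,12], y∈[5,7] → 2·2 = 4.
|S1∩S2∩S3| = 0.
|S1 ∪ S2 ∪ S3| = 40 − 4 + 0 = 36.00.

36.00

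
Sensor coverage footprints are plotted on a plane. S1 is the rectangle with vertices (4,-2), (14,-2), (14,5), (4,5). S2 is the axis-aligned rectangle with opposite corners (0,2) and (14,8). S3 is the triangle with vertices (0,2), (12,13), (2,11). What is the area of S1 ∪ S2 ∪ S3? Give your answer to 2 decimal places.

By inclusion–exclusion:
Individual areas: |S1| = 70, |S2| = 84, |S3| = 43.
|S1∩S2|: x∈[4,14], y∈[2,5] → 10·3 = 30.
|S1∩S3| = 0.
|S2∩S3| = 15.6364.
|S1∩S2∩S3| = 0.
|S1 ∪ S2 ∪ S3| = 197 − 45.6364 + 0 = 151.36.

151.36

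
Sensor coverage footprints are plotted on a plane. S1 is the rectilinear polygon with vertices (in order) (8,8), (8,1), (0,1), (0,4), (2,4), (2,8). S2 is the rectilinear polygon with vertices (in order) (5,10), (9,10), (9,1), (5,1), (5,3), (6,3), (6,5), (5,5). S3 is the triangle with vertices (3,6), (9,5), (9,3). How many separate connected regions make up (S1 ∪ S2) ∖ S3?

1

(S1 ∪ S2) ∖ S3 is a single connected region.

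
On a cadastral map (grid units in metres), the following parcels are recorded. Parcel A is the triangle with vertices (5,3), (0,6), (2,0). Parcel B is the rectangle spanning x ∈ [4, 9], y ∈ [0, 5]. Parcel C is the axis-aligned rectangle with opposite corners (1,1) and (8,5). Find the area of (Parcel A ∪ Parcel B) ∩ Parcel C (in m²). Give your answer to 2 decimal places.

|Parcel A ∪ Parcel B| = 36.2.
|(Parcel A ∪ Parcel B) ∩ Parcel C| = 25.20.

25.20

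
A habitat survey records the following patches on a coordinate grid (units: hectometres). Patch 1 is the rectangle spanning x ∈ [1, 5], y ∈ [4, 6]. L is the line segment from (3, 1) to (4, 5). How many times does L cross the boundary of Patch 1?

1

The segment meets the boundary at (3.75,4).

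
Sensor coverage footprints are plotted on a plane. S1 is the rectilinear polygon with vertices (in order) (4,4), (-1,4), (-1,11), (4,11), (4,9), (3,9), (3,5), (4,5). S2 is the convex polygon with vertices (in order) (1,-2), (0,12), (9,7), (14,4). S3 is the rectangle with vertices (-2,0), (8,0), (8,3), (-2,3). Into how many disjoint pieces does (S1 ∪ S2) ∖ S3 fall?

(S1 ∪ S2) ∖ S3 splits into 2 disjoint pieces (area 81.0093, area 4.4762).

2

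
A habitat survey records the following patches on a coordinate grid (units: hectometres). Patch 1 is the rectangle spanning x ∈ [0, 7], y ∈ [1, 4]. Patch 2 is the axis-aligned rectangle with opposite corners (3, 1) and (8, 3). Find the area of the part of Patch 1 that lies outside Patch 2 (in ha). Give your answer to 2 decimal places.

13.00

|Patch 1∩Patch 2|: x∈[3,7], y∈[1,3] → 4·2 = 8.
|Patch 1| = 21.
|Patch 1 ∖ Patch 2| = |Patch 1| − |Patch 1∩Patch 2| = 21 − 8 = 13.00.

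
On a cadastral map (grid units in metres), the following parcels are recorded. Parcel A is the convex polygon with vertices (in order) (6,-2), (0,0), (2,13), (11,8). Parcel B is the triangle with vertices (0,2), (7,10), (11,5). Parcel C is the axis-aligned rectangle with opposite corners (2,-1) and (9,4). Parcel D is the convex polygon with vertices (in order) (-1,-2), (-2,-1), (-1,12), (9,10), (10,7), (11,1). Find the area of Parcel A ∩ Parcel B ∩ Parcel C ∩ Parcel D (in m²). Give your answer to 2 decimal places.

The intersection is the polygon with vertices (2,4), (7.333,4), (2,2.546).
By the shoelace formula its area is 3.88.

3.88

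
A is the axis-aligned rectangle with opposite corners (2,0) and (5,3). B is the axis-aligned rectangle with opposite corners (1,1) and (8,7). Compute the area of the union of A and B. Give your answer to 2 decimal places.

By inclusion–exclusion:
Individual areas: |A| = 9, |B| = 42.
|A∩B|: x∈[2,5], y∈[1,3] → 3·2 = 6.
|A ∪ B| = 51 − 6 = 45.00.

45.00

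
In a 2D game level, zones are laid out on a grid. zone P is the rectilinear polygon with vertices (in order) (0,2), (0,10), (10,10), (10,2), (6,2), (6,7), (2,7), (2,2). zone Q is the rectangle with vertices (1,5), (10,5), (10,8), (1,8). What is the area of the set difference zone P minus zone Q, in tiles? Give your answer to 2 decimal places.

41.00

|zone P| = 60, |zone P∩zone Q| = 19.
|zone P ∖ zone Q| = |zone P| − |zone P∩zone Q| = 60 − 19 = 41.00.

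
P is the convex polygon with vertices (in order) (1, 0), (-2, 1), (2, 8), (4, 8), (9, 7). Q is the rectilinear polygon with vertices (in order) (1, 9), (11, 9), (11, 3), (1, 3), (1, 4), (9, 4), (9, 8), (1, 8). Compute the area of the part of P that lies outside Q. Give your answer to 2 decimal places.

38.00

|P| = 42, |P∩Q| = 4.
|P ∖ Q| = |P| − |P∩Q| = 42 − 4 = 38.00.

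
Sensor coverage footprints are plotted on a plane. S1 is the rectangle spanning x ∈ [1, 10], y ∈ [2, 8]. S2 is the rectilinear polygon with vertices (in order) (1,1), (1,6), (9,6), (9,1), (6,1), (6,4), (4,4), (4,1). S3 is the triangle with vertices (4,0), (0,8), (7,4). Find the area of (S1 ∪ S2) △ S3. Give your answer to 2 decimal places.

|S1 ∪ S2| = 60.
|(S1 ∪ S2) ∩ S3| = 17.5357.
|(S1 ∪ S2) △ S3| = 60 + 20 − 35.0714 = 44.93.

44.93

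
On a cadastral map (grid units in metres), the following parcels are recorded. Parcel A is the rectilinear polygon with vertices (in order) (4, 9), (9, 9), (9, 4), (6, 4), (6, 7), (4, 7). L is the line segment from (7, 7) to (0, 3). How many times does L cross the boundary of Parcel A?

1

The segment meets the boundary at (6,6.429).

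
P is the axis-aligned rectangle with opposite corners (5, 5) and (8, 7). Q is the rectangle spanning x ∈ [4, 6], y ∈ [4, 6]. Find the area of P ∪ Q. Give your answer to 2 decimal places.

9.00

By inclusion–exclusion:
Individual areas: |P| = 6, |Q| = 4.
|P∩Q|: x∈[5,6], y∈[5,6] → 1·1 = 1.
|P ∪ Q| = 10 − 1 = 9.00.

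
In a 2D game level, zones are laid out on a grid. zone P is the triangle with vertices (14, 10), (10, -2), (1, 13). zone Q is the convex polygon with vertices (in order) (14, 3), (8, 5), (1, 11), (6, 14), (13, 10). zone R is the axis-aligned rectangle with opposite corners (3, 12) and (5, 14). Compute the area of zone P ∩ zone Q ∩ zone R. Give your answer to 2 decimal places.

The intersection is the polygon with vertices (3.407,12.444), (5,12.077), (5,12), (3,12), (3,12.2).
By the shoelace formula its area is 0.55.

0.55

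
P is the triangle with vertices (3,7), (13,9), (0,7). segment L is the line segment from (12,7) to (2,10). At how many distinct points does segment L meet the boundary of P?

The segment meets the boundary at (7.932,8.22), (8.4,8.08).

2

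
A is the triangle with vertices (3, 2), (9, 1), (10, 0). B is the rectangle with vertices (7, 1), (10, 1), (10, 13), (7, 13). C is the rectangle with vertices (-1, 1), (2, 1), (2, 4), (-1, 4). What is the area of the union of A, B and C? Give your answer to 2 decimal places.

By inclusion–exclusion:
Individual areas: |A| = 2.5, |B| = 36, |C| = 9.
|A∩B| = 0.3333.
|A∩C| = 0.
|B∩C| = 0 (no overlap).
|A∩B∩C| = 0.
|A ∪ B ∪ C| = 47.5 − 0.3333 + 0 = 47.17.

47.17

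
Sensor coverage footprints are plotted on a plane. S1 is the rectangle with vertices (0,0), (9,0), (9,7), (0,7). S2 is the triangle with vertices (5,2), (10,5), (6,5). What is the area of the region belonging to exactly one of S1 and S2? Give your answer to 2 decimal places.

|S1| = 63, |S2| = 6, |S1∩S2| = 5.7.
|S1 △ S2| = |S1| + |S2| − 2·|S1∩S2| = 63 + 6 − 11.4 = 57.60.

57.60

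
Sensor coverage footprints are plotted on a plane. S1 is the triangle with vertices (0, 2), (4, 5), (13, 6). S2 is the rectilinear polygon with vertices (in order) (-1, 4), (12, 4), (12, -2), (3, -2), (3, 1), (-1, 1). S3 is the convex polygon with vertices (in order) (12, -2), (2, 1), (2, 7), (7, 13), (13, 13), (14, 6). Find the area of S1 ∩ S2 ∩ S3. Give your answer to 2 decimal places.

The intersection is the polygon with vertices (6.5,4), (2,2.615), (2,3.5), (2.667,4).
By the shoelace formula its area is 2.95.

2.95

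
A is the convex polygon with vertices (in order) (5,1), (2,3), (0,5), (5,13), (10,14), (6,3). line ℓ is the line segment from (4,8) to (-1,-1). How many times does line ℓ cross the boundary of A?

The segment meets the boundary at (1.5,3.5).

1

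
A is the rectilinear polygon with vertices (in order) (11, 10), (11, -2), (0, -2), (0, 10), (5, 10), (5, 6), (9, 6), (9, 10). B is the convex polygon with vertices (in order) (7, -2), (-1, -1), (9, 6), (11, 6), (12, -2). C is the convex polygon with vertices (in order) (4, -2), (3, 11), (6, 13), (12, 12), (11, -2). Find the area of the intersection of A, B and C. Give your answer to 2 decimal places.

47.42

The intersection is the polygon with vertices (7,-2), (3.971,-1.621), (3.671,2.27), (9,6), (11,6), (11,-2).
By the shoelace formula its area is 47.42.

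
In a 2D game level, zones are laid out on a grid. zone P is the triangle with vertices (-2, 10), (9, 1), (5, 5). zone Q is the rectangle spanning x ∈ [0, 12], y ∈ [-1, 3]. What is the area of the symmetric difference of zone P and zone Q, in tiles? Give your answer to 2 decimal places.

|zone P| = 4, |zone Q| = 48, |zone P∩zone Q| = 0.4444.
|zone P △ zone Q| = |zone P| + |zone Q| − 2·|zone P∩zone Q| = 4 + 48 − 0.8889 = 51.11.

51.11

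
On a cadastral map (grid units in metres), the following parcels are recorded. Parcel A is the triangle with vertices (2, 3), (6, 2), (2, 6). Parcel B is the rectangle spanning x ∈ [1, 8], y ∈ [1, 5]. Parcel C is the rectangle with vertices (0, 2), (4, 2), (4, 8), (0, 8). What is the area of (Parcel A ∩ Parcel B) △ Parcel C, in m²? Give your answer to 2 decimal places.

21.50

|Parcel A ∩ Parcel B| = 5.5.
|(Parcel A ∩ Parcel B) ∩ Parcel C| = 4.
|(Parcel A ∩ Parcel B) △ Parcel C| = 5.5 + 24 − 8 = 21.50.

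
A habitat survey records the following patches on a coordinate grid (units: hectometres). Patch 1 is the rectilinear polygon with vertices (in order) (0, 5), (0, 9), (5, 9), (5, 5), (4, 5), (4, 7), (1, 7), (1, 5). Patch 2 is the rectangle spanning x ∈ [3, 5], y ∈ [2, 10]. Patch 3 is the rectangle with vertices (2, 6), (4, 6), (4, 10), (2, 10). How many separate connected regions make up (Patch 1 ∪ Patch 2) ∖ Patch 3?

(Patch 1 ∪ Patch 2) ∖ Patch 3 splits into 2 disjoint pieces (area 6, area 12).

2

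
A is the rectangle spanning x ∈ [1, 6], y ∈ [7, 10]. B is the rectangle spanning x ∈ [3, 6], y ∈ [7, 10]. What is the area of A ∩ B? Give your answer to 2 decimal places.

9.00

|A∩B|: x∈[3,6], y∈[7,10] → 3·3 = 9.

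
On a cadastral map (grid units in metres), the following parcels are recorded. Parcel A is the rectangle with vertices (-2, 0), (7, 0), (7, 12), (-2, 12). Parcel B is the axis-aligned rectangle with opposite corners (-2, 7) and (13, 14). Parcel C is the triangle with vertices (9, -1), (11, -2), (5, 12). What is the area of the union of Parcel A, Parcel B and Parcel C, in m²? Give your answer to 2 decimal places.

By inclusion–exclusion:
Individual areas: |Parcel A| = 108, |Parcel B| = 105, |Parcel C| = 11.
|Parcel A∩Parcel B|: x∈[-2,7], y∈[7,12] → 9·5 = 45.
|Parcel A∩Parcel C| = 1.8333.
|Parcel B∩Parcel C| = 1.511.
|Parcel A∩Parcel B∩Parcel C| = 1.4872.
|Parcel A ∪ Parcel B ∪ Parcel C| = 224 − 48.3443 + 1.4872 = 177.14.

177.14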